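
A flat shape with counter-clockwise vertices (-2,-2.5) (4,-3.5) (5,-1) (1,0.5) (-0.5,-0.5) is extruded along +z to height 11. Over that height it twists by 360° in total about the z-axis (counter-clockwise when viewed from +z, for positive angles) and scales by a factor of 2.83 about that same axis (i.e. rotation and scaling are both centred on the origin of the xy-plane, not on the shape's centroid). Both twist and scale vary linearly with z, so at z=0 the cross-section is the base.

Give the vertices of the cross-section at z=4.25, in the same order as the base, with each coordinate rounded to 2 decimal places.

Cross-section at z=4.25: (5.37,0.99) (-1.25,8.99) (-5.33,6.88) (-1.85,0.47) (1.20,0.09)

t = z/height = 4.25/11 = 0.386364
s = 1 + (scale-1)·z/height = 1 + (2.83-1)·4.25/11 = 1.707045
θ = twist·z/height = 360°·4.25/11 = 139.0909° = 2.427594 rad
cos θ = -0.755750, sin θ = 0.654861 (intermediates below are computed at full precision and shown rounded to 5 d.p.)
v1: (-2,-2.5) → rotate → (3.14865,0.57965) → ×s → (5.37489,0.98949) → (5.37,0.99)
v2: (4,-3.5) → rotate → (-0.73099,5.26457) → ×s → (-1.24783,8.98685) → (-1.25,8.99)
v3: (5,-1) → rotate → (-3.12389,4.03005) → ×s → (-5.33262,6.87948) → (-5.33,6.88)
v4: (1,0.5) → rotate → (-1.08318,0.27699) → ×s → (-1.84904,0.47283) → (-1.85,0.47)
v5: (-0.5,-0.5) → rotate → (0.70531,0.05044) → ×s → (1.20399,0.08611) → (1.20,0.09)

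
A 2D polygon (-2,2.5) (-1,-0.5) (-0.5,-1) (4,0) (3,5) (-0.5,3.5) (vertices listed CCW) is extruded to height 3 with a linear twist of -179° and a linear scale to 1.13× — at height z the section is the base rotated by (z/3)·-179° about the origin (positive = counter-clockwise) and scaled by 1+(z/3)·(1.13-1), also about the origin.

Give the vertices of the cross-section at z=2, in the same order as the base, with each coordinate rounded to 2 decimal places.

Cross-section at z=2: (3.43,0.56) (0.06,1.21) (-0.68,1.01) (-2.13,-3.79) (3.14,-5.50) (3.58,-1.39)

t = z/height = 2/3 = 0.666667
s = 1 + (scale-1)·z/height = 1 + (1.13-1)·2/3 = 1.086667
θ = twist·z/height = -179°·2/3 = -119.3333° = -2.082760 rad
cos θ = -0.489890, sin θ = -0.871784 (intermediates below are computed at full precision and shown rounded to 5 d.p.)
v1: (-2,2.5) → rotate → (3.15924,0.51884) → ×s → (3.43304,0.56381) → (3.43,0.56)
v2: (-1,-0.5) → rotate → (0.05400,1.11673) → ×s → (0.05868,1.21351) → (0.06,1.21)
v3: (-0.5,-1) → rotate → (-0.62684,0.92578) → ×s → (-0.68117,1.00602) → (-0.68,1.01)
v4: (4,0) → rotate → (-1.95956,-3.48714) → ×s → (-2.12939,-3.78936) → (-2.13,-3.79)
v5: (3,5) → rotate → (2.88925,-5.06480) → ×s → (3.13965,-5.50375) → (3.14,-5.50)
v6: (-0.5,3.5) → rotate → (3.29619,-1.27872) → ×s → (3.58186,-1.38954) → (3.58,-1.39)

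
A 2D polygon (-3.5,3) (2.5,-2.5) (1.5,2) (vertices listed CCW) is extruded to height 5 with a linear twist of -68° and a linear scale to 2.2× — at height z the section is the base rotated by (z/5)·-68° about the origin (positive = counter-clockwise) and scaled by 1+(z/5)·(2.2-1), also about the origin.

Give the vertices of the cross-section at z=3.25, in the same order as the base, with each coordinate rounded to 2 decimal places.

Cross-section at z=3.25: (-0.74,8.17) (0.09,-6.29) (4.40,0.69)

t = z/height = 3.25/5 = 0.65
s = 1 + (scale-1)·z/height = 1 + (2.2-1)·3.25/5 = 1.780000
θ = twist·z/height = -68°·3.25/5 = -44.2000° = -0.771436 rad
cos θ = 0.716911, sin θ = -0.697165 (intermediates below are computed at full precision and shown rounded to 5 d.p.)
v1: (-3.5,3) → rotate → (-0.41769,4.59081) → ×s → (-0.74349,8.17164) → (-0.74,8.17)
v2: (2.5,-2.5) → rotate → (0.04936,-3.53519) → ×s → (0.08787,-6.29264) → (0.09,-6.29)
v3: (1.5,2) → rotate → (2.46970,0.38807) → ×s → (4.39606,0.69077) → (4.40,0.69)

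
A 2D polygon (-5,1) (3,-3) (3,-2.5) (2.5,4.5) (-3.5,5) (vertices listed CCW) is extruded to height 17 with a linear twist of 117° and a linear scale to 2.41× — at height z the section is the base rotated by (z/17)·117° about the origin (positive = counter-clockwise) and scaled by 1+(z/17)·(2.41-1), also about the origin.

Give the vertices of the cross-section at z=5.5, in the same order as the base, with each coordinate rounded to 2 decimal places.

t = z/height = 5.5/17 = 0.323529
s = 1 + (scale-1)·z/height = 1 + (2.41-1)·5.5/17 = 1.456176
θ = twist·z/height = 117°·5.5/17 = 37.8529° = 0.660658 rad
cos θ = 0.789588, sin θ = 0.613637 (intermediates below are computed at full precision and shown rounded to 5 d.p.)
v1: (-5,1) → rotate → (-4.56158,-2.27860) → ×s → (-6.64246,-3.31804) → (-6.64,-3.32)
v2: (3,-3) → rotate → (4.20968,-0.52785) → ×s → (6.13003,-0.76865) → (6.13,-0.77)
v3: (3,-2.5) → rotate → (3.90286,-0.13306) → ×s → (5.68325,-0.19376) → (5.68,-0.19)
v4: (2.5,4.5) → rotate → (-0.78740,5.08724) → ×s → (-1.14659,7.40792) → (-1.15,7.41)
v5: (-3.5,5) → rotate → (-5.83174,1.80021) → ×s → (-8.49205,2.62143) → (-8.49,2.62)

Cross-section at z=5.5: (-6.64,-3.32) (6.13,-0.77) (5.68,-0.19) (-1.15,7.41) (-8.49,2.62)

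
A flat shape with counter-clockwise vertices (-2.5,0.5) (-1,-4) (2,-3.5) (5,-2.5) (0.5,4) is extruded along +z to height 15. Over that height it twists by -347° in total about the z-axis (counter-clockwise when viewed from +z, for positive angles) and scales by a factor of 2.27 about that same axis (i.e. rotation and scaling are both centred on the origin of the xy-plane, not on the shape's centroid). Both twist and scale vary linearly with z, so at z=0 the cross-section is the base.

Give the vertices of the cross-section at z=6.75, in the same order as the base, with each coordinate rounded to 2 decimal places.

t = z/height = 6.75/15 = 0.45
s = 1 + (scale-1)·z/height = 1 + (2.27-1)·6.75/15 = 1.571500
θ = twist·z/height = -347°·6.75/15 = -156.1500° = -2.725332 rad
cos θ = -0.914607, sin θ = -0.404344 (intermediates below are computed at full precision and shown rounded to 5 d.p.)
v1: (-2.5,0.5) → rotate → (2.48869,0.55356) → ×s → (3.91098,0.86991) → (3.91,0.87)
v2: (-1,-4) → rotate → (-0.70277,4.06277) → ×s → (-1.10440,6.38465) → (-1.10,6.38)
v3: (2,-3.5) → rotate → (-3.24442,2.39244) → ×s → (-5.09860,3.75972) → (-5.10,3.76)
v4: (5,-2.5) → rotate → (-5.58389,0.26480) → ×s → (-8.77509,0.41613) → (-8.78,0.42)
v5: (0.5,4) → rotate → (1.16007,-3.86060) → ×s → (1.82305,-6.06693) → (1.82,-6.07)

Cross-section at z=6.75: (3.91,0.87) (-1.10,6.38) (-5.10,3.76) (-8.78,0.42) (1.82,-6.07)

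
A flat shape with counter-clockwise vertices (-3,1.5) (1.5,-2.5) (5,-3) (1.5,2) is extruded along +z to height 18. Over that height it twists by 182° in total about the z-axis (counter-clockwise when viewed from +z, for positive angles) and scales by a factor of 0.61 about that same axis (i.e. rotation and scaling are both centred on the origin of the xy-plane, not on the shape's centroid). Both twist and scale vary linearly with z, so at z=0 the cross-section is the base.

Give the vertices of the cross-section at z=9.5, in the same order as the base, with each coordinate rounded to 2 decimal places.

Cross-section at z=9.5: (-0.93,-2.49) (1.85,1.39) (1.95,4.20) (-1.71,1.02)

t = z/height = 9.5/18 = 0.527778
s = 1 + (scale-1)·z/height = 1 + (0.61-1)·9.5/18 = 0.794167
θ = twist·z/height = 182°·9.5/18 = 96.0556° = 1.676486 rad
cos θ = -0.105493, sin θ = 0.994420 (intermediates below are computed at full precision and shown rounded to 5 d.p.)
v1: (-3,1.5) → rotate → (-1.17515,-3.14150) → ×s → (-0.93327,-2.49487) → (-0.93,-2.49)
v2: (1.5,-2.5) → rotate → (2.32781,1.75536) → ×s → (1.84867,1.39405) → (1.85,1.39)
v3: (5,-3) → rotate → (2.45580,5.28858) → ×s → (1.95031,4.20001) → (1.95,4.20)
v4: (1.5,2) → rotate → (-2.14708,1.28064) → ×s → (-1.70514,1.01705) → (-1.71,1.02)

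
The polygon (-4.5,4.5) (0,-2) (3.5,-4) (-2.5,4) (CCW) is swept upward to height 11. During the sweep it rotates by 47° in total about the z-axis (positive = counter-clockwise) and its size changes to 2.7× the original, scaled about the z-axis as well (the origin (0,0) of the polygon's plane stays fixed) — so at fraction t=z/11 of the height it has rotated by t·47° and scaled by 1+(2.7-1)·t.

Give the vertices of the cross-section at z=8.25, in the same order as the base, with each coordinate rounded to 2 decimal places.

Cross-section at z=8.25: (-14.27,2.45) (2.63,-3.72) (11.75,-2.84) (-9.90,4.15)

t = z/height = 8.25/11 = 0.75
s = 1 + (scale-1)·z/height = 1 + (2.7-1)·8.25/11 = 2.275000
θ = twist·z/height = 47°·8.25/11 = 35.2500° = 0.615229 rad
cos θ = 0.816642, sin θ = 0.577145 (intermediates below are computed at full precision and shown rounded to 5 d.p.)
v1: (-4.5,4.5) → rotate → (-6.27204,1.07773) → ×s → (-14.26889,2.45184) → (-14.27,2.45)
v2: (0,-2) → rotate → (1.15429,-1.63328) → ×s → (2.62601,-3.71572) → (2.63,-3.72)
v3: (3.5,-4) → rotate → (5.16683,-1.24656) → ×s → (11.75453,-2.83592) → (11.75,-2.84)
v4: (-2.5,4) → rotate → (-4.35018,1.82370) → ×s → (-9.89667,4.14892) → (-9.90,4.15)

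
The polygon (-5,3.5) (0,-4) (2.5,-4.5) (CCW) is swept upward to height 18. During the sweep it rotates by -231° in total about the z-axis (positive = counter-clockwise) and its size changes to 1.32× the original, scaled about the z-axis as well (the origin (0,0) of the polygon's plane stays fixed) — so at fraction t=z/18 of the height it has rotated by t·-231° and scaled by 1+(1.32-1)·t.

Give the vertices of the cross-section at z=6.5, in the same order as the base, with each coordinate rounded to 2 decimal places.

t = z/height = 6.5/18 = 0.361111
s = 1 + (scale-1)·z/height = 1 + (1.32-1)·6.5/18 = 1.115556
θ = twist·z/height = -231°·6.5/18 = -83.4167° = -1.455895 rad
cos θ = 0.114648, sin θ = -0.993406 (intermediates below are computed at full precision and shown rounded to 5 d.p.)
v1: (-5,3.5) → rotate → (2.90368,5.36830) → ×s → (3.23922,5.98864) → (3.24,5.99)
v2: (0,-4) → rotate → (-3.97362,-0.45859) → ×s → (-4.43280,-0.51159) → (-4.43,-0.51)
v3: (2.5,-4.5) → rotate → (-4.18371,-2.99943) → ×s → (-4.66716,-3.34603) → (-4.67,-3.35)

Cross-section at z=6.5: (3.24,5.99) (-4.43,-0.51) (-4.67,-3.35)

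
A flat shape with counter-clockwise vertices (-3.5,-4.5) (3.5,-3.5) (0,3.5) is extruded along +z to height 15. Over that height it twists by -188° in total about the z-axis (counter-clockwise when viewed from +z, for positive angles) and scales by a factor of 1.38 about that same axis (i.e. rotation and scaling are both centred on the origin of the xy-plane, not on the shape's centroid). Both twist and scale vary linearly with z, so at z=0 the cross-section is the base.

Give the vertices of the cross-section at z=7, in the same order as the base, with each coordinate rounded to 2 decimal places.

t = z/height = 7/15 = 0.466667
s = 1 + (scale-1)·z/height = 1 + (1.38-1)·7/15 = 1.177333
θ = twist·z/height = -188°·7/15 = -87.7333° = -1.531236 rad
cos θ = 0.039550, sin θ = -0.999218 (intermediates below are computed at full precision and shown rounded to 5 d.p.)
v1: (-3.5,-4.5) → rotate → (-4.63491,3.31928) → ×s → (-5.45683,3.90790) → (-5.46,3.91)
v2: (3.5,-3.5) → rotate → (-3.35883,-3.63569) → ×s → (-3.95447,-4.28042) → (-3.95,-4.28)
v3: (0,3.5) → rotate → (3.49726,0.13843) → ×s → (4.11744,0.16297) → (4.12,0.16)

Cross-section at z=7: (-5.46,3.91) (-3.95,-4.28) (4.12,0.16)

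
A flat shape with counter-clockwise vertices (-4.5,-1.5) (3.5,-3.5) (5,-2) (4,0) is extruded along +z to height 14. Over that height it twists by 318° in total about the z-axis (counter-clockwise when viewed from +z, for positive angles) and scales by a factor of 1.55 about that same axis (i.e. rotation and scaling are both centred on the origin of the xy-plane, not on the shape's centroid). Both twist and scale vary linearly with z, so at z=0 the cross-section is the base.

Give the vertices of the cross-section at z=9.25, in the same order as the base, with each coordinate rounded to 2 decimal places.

t = z/height = 9.25/14 = 0.660714
s = 1 + (scale-1)·z/height = 1 + (1.55-1)·9.25/14 = 1.363393
θ = twist·z/height = 318°·9.25/14 = 210.1071° = 3.667061 rad
cos θ = -0.865089, sin θ = -0.501619 (intermediates below are computed at full precision and shown rounded to 5 d.p.)
v1: (-4.5,-1.5) → rotate → (3.14047,3.55492) → ×s → (4.28170,4.84675) → (4.28,4.85)
v2: (3.5,-3.5) → rotate → (-4.78348,1.27215) → ×s → (-6.52176,1.73443) → (-6.52,1.73)
v3: (5,-2) → rotate → (-5.32868,-0.77792) → ×s → (-7.26509,-1.06060) → (-7.27,-1.06)
v4: (4,0) → rotate → (-3.46036,-2.00647) → ×s → (-4.71782,-2.73561) → (-4.72,-2.74)

Cross-section at z=9.25: (4.28,4.85) (-6.52,1.73) (-7.27,-1.06) (-4.72,-2.74)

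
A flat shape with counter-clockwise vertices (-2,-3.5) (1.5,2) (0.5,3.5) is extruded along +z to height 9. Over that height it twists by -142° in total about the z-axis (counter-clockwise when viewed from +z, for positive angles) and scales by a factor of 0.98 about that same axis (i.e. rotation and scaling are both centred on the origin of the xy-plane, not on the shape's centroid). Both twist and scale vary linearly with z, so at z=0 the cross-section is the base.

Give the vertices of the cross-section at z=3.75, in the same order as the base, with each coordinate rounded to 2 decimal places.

t = z/height = 3.75/9 = 0.416667
s = 1 + (scale-1)·z/height = 1 + (0.98-1)·3.75/9 = 0.991667
θ = twist·z/height = -142°·3.75/9 = -59.1667° = -1.032653 rad
cos θ = 0.512543, sin θ = -0.858662 (intermediates below are computed at full precision and shown rounded to 5 d.p.)
v1: (-2,-3.5) → rotate → (-4.03040,-0.07658) → ×s → (-3.99681,-0.07594) → (-4.00,-0.08)
v2: (1.5,2) → rotate → (2.48614,-0.26291) → ×s → (2.46542,-0.26072) → (2.47,-0.26)
v3: (0.5,3.5) → rotate → (3.26159,1.36457) → ×s → (3.23441,1.35320) → (3.23,1.35)

Cross-section at z=3.75: (-4.00,-0.08) (2.47,-0.26) (3.23,1.35)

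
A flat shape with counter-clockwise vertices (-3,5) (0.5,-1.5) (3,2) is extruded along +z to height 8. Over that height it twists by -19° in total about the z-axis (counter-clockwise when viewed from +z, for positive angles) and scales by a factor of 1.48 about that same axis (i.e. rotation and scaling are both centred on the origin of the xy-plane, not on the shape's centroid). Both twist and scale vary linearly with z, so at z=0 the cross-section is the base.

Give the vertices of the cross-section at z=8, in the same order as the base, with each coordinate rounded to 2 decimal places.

t = z/height = 8/8 = 1
s = 1 + (scale-1)·z/height = 1 + (1.48-1)·8/8 = 1.480000
θ = twist·z/height = -19°·8/8 = -19.0000° = -0.331613 rad
cos θ = 0.945519, sin θ = -0.325568 (intermediates below are computed at full precision and shown rounded to 5 d.p.)
v1: (-3,5) → rotate → (-1.20871,5.70430) → ×s → (-1.78890,8.44236) → (-1.79,8.44)
v2: (0.5,-1.5) → rotate → (-0.01559,-1.58106) → ×s → (-0.02308,-2.33997) → (-0.02,-2.34)
v3: (3,2) → rotate → (3.48769,0.91433) → ×s → (5.16178,1.35321) → (5.16,1.35)

Cross-section at z=8: (-1.79,8.44) (-0.02,-2.34) (5.16,1.35)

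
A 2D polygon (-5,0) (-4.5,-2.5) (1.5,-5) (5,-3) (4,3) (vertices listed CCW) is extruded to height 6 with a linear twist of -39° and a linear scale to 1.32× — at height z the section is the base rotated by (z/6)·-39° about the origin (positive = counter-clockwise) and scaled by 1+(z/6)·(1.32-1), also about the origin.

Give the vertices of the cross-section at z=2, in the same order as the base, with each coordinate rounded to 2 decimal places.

Cross-section at z=2: (-5.39,1.24) (-5.47,-1.58) (0.37,-5.76) (4.64,-4.48) (5.06,2.24)

t = z/height = 2/6 = 0.333333
s = 1 + (scale-1)·z/height = 1 + (1.32-1)·2/6 = 1.106667
θ = twist·z/height = -39°·2/6 = -13.0000° = -0.226893 rad
cos θ = 0.974370, sin θ = -0.224951 (intermediates below are computed at full precision and shown rounded to 5 d.p.)
v1: (-5,0) → rotate → (-4.87185,1.12476) → ×s → (-5.39151,1.24473) → (-5.39,1.24)
v2: (-4.5,-2.5) → rotate → (-4.94704,-1.42365) → ×s → (-5.47473,-1.57550) → (-5.47,-1.58)
v3: (1.5,-5) → rotate → (0.33680,-5.20928) → ×s → (0.37273,-5.76493) → (0.37,-5.76)
v4: (5,-3) → rotate → (4.19700,-4.04787) → ×s → (4.64468,-4.47964) → (4.64,-4.48)
v5: (4,3) → rotate → (4.57233,2.02331) → ×s → (5.06005,2.23913) → (5.06,2.24)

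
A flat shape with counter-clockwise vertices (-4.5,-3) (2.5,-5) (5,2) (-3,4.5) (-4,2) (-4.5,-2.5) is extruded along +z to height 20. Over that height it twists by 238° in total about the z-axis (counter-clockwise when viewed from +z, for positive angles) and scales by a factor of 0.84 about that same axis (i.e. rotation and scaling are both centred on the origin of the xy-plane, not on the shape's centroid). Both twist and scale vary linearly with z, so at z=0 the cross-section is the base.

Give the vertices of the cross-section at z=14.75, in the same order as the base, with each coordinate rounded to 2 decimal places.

Cross-section at z=14.75: (4.16,2.33) (-1.85,4.57) (-4.53,-1.41) (2.33,-4.16) (3.38,-2.03) (4.13,1.89)

t = z/height = 14.75/20 = 0.7375
s = 1 + (scale-1)·z/height = 1 + (0.84-1)·14.75/20 = 0.882000
θ = twist·z/height = 238°·14.75/20 = 175.5250° = 3.063489 rad
cos θ = -0.996951, sin θ = 0.078024 (intermediates below are computed at full precision and shown rounded to 5 d.p.)
v1: (-4.5,-3) → rotate → (4.72035,2.63975) → ×s → (4.16335,2.32826) → (4.16,2.33)
v2: (2.5,-5) → rotate → (-2.10226,5.17982) → ×s → (-1.85419,4.56860) → (-1.85,4.57)
v3: (5,2) → rotate → (-5.14081,-1.60378) → ×s → (-4.53419,-1.41454) → (-4.53,-1.41)
v4: (-3,4.5) → rotate → (2.63975,-4.72035) → ×s → (2.32826,-4.16335) → (2.33,-4.16)
v5: (-4,2) → rotate → (3.83176,-2.30600) → ×s → (3.37961,-2.03389) → (3.38,-2.03)
v6: (-4.5,-2.5) → rotate → (4.68134,2.14127) → ×s → (4.12894,1.88860) → (4.13,1.89)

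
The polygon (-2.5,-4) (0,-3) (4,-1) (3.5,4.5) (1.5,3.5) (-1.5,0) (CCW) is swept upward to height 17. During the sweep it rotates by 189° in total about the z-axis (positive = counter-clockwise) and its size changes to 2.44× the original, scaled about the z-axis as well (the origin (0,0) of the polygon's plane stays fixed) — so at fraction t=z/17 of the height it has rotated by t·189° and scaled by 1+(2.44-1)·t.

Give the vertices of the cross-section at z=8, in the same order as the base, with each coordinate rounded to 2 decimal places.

t = z/height = 8/17 = 0.470588
s = 1 + (scale-1)·z/height = 1 + (2.44-1)·8/17 = 1.677647
θ = twist·z/height = 189°·8/17 = 88.9412° = 1.552316 rad
cos θ = 0.018479, sin θ = 0.999829 (intermediates below are computed at full precision and shown rounded to 5 d.p.)
v1: (-2.5,-4) → rotate → (3.95312,-2.57349) → ×s → (6.63194,-4.31741) → (6.63,-4.32)
v2: (0,-3) → rotate → (2.99949,-0.05544) → ×s → (5.03208,-0.09300) → (5.03,-0.09)
v3: (4,-1) → rotate → (1.07374,3.98084) → ×s → (1.80136,6.67844) → (1.80,6.68)
v4: (3.5,4.5) → rotate → (-4.43456,3.58256) → ×s → (-7.43962,6.01027) → (-7.44,6.01)
v5: (1.5,3.5) → rotate → (-3.47168,1.56442) → ×s → (-5.82426,2.62454) → (-5.82,2.62)
v6: (-1.5,0) → rotate → (-0.02772,-1.49974) → ×s → (-0.04650,-2.51604) → (-0.05,-2.52)

Cross-section at z=8: (6.63,-4.32) (5.03,-0.09) (1.80,6.68) (-7.44,6.01) (-5.82,2.62) (-0.05,-2.52)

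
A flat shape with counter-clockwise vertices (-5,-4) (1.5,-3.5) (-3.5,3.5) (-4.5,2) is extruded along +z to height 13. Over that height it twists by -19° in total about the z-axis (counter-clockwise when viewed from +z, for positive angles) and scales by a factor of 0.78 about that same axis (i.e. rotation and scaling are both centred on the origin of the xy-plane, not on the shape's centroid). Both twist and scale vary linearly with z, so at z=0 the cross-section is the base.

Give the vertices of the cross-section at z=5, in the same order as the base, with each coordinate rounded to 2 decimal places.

t = z/height = 5/13 = 0.384615
s = 1 + (scale-1)·z/height = 1 + (0.78-1)·5/13 = 0.915385
θ = twist·z/height = -19°·5/13 = -7.3077° = -0.127543 rad
cos θ = 0.991877, sin θ = -0.127198 (intermediates below are computed at full precision and shown rounded to 5 d.p.)
v1: (-5,-4) → rotate → (-5.46818,-3.33152) → ×s → (-5.00549,-3.04962) → (-5.01,-3.05)
v2: (1.5,-3.5) → rotate → (1.04262,-3.66237) → ×s → (0.95440,-3.35247) → (0.95,-3.35)
v3: (-3.5,3.5) → rotate → (-3.02638,3.91676) → ×s → (-2.77030,3.58534) → (-2.77,3.59)
v4: (-4.5,2) → rotate → (-4.20905,2.55614) → ×s → (-3.85290,2.33986) → (-3.85,2.34)

Cross-section at z=5: (-5.01,-3.05) (0.95,-3.35) (-2.77,3.59) (-3.85,2.34)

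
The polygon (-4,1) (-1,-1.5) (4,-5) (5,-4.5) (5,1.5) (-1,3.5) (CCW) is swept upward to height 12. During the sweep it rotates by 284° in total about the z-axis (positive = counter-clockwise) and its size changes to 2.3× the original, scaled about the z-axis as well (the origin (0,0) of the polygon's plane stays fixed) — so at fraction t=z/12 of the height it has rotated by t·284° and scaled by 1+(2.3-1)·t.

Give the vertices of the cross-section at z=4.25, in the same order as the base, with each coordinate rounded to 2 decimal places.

t = z/height = 4.25/12 = 0.354167
s = 1 + (scale-1)·z/height = 1 + (2.3-1)·4.25/12 = 1.460417
θ = twist·z/height = 284°·4.25/12 = 100.5833° = 1.755510 rad
cos θ = -0.183665, sin θ = 0.982989 (intermediates below are computed at full precision and shown rounded to 5 d.p.)
v1: (-4,1) → rotate → (-0.24833,-4.11562) → ×s → (-0.36266,-6.01052) → (-0.36,-6.01)
v2: (-1,-1.5) → rotate → (1.65815,-0.70749) → ×s → (2.42159,-1.03323) → (2.42,-1.03)
v3: (4,-5) → rotate → (4.18028,4.85028) → ×s → (6.10495,7.08343) → (6.10,7.08)
v4: (5,-4.5) → rotate → (3.50512,5.74144) → ×s → (5.11894,8.38489) → (5.12,8.38)
v5: (5,1.5) → rotate → (-2.39281,4.63945) → ×s → (-3.49450,6.77552) → (-3.49,6.78)
v6: (-1,3.5) → rotate → (-3.25680,-1.62582) → ×s → (-4.75628,-2.37437) → (-4.76,-2.37)

Cross-section at z=4.25: (-0.36,-6.01) (2.42,-1.03) (6.10,7.08) (5.12,8.38) (-3.49,6.78) (-4.76,-2.37)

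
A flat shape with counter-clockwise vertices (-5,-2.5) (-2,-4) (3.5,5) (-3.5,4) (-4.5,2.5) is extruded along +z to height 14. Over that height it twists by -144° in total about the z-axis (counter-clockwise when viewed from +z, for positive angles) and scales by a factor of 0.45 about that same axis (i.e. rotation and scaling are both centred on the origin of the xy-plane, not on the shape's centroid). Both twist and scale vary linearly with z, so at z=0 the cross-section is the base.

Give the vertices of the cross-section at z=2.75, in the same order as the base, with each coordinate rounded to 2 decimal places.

Cross-section at z=2.75: (-4.98,0.15) (-3.26,-2.30) (4.86,2.45) (-1.06,4.62) (-2.48,3.87)

t = z/height = 2.75/14 = 0.196429
s = 1 + (scale-1)·z/height = 1 + (0.45-1)·2.75/14 = 0.891964
θ = twist·z/height = -144°·2.75/14 = -28.2857° = -0.493679 rad
cos θ = 0.880596, sin θ = -0.473869 (intermediates below are computed at full precision and shown rounded to 5 d.p.)
v1: (-5,-2.5) → rotate → (-5.58765,0.16785) → ×s → (-4.98398,0.14972) → (-4.98,0.15)
v2: (-2,-4) → rotate → (-3.65667,-2.57464) → ×s → (-3.26162,-2.29649) → (-3.26,-2.30)
v3: (3.5,5) → rotate → (5.45143,2.74444) → ×s → (4.86248,2.44794) → (4.86,2.45)
v4: (-3.5,4) → rotate → (-1.18661,5.18092) → ×s → (-1.05841,4.62120) → (-1.06,4.62)
v5: (-4.5,2.5) → rotate → (-2.77801,4.33390) → ×s → (-2.47788,3.86568) → (-2.48,3.87)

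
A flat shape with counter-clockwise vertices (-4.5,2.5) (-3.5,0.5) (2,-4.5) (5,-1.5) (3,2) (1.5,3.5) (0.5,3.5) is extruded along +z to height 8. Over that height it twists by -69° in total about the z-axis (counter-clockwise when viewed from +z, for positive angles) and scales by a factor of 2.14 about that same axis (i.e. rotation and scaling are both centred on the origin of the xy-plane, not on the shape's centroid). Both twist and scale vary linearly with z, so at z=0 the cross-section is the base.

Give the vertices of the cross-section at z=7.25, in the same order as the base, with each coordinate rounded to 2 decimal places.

t = z/height = 7.25/8 = 0.90625
s = 1 + (scale-1)·z/height = 1 + (2.14-1)·7.25/8 = 2.033125
θ = twist·z/height = -69°·7.25/8 = -62.5313° = -1.091376 rad
cos θ = 0.461265, sin θ = -0.887263 (intermediates below are computed at full precision and shown rounded to 5 d.p.)
v1: (-4.5,2.5) → rotate → (0.14246,5.14584) → ×s → (0.28965,10.46214) → (0.29,10.46)
v2: (-3.5,0.5) → rotate → (-1.17080,3.33605) → ×s → (-2.38037,6.78261) → (-2.38,6.78)
v3: (2,-4.5) → rotate → (-3.07015,-3.85022) → ×s → (-6.24200,-7.82797) → (-6.24,-7.83)
v4: (5,-1.5) → rotate → (0.97543,-5.12821) → ×s → (1.98317,-10.42629) → (1.98,-10.43)
v5: (3,2) → rotate → (3.15832,-1.73926) → ×s → (6.42126,-3.53613) → (6.42,-3.54)
v6: (1.5,3.5) → rotate → (3.79732,0.28353) → ×s → (7.72042,0.57646) → (7.72,0.58)
v7: (0.5,3.5) → rotate → (3.33605,1.17080) → ×s → (6.78261,2.38037) → (6.78,2.38)

Cross-section at z=7.25: (0.29,10.46) (-2.38,6.78) (-6.24,-7.83) (1.98,-10.43) (6.42,-3.54) (7.72,0.58) (6.78,2.38)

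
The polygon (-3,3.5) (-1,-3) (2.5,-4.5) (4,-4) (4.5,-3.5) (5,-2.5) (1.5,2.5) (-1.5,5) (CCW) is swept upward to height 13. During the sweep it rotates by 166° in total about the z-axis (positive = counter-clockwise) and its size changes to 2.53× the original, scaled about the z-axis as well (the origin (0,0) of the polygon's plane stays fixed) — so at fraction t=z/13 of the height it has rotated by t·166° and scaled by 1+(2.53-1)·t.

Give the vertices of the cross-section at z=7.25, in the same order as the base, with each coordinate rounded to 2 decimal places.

Cross-section at z=7.25: (-6.23,-5.85) (5.64,-1.60) (8.12,5.00) (7.07,7.74) (6.10,8.62) (4.21,9.47) (-4.75,2.57) (-9.13,-3.19)

t = z/height = 7.25/13 = 0.557692
s = 1 + (scale-1)·z/height = 1 + (2.53-1)·7.25/13 = 1.853269
θ = twist·z/height = 166°·7.25/13 = 92.5769° = 1.615772 rad
cos θ = -0.044961, sin θ = 0.998989 (intermediates below are computed at full precision and shown rounded to 5 d.p.)
v1: (-3,3.5) → rotate → (-3.36158,-3.15433) → ×s → (-6.22991,-5.84582) → (-6.23,-5.85)
v2: (-1,-3) → rotate → (3.04193,-0.86411) → ×s → (5.63751,-1.60142) → (5.64,-1.60)
v3: (2.5,-4.5) → rotate → (4.38305,2.69979) → ×s → (8.12297,5.00345) → (8.12,5.00)
v4: (4,-4) → rotate → (3.81611,4.17580) → ×s → (7.07228,7.73888) → (7.07,7.74)
v5: (4.5,-3.5) → rotate → (3.29414,4.65281) → ×s → (6.10492,8.62291) → (6.10,8.62)
v6: (5,-2.5) → rotate → (2.27267,5.10735) → ×s → (4.21187,9.46529) → (4.21,9.47)
v7: (1.5,2.5) → rotate → (-2.56491,1.38608) → ×s → (-4.75347,2.56878) → (-4.75,2.57)
v8: (-1.5,5) → rotate → (-4.92750,-1.72329) → ×s → (-9.13199,-3.19371) → (-9.13,-3.19)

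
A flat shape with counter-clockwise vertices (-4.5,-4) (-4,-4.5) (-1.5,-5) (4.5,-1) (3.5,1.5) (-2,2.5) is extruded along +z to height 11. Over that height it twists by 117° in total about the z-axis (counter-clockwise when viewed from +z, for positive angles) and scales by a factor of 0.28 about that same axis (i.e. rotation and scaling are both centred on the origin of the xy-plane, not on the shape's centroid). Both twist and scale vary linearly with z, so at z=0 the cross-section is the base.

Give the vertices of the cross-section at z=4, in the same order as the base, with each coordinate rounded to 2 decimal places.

Cross-section at z=4: (-0.45,-4.42) (0.07,-4.44) (1.68,-3.47) (2.95,1.70) (1.15,2.56) (-2.34,0.36)

t = z/height = 4/11 = 0.363636
s = 1 + (scale-1)·z/height = 1 + (0.28-1)·4/11 = 0.738182
θ = twist·z/height = 117°·4/11 = 42.5455° = 0.742558 rad
cos θ = 0.736741, sin θ = 0.676175 (intermediates below are computed at full precision and shown rounded to 5 d.p.)
v1: (-4.5,-4) → rotate → (-0.61064,-5.98975) → ×s → (-0.45076,-4.42153) → (-0.45,-4.42)
v2: (-4,-4.5) → rotate → (0.09582,-6.02003) → ×s → (0.07073,-4.44388) → (0.07,-4.44)
v3: (-1.5,-5) → rotate → (2.27576,-4.69797) → ×s → (1.67993,-3.46795) → (1.68,-3.47)
v4: (4.5,-1) → rotate → (3.99151,2.30605) → ×s → (2.94646,1.70228) → (2.95,1.70)
v5: (3.5,1.5) → rotate → (1.56433,3.47172) → ×s → (1.15476,2.56276) → (1.15,2.56)
v6: (-2,2.5) → rotate → (-3.16392,0.48950) → ×s → (-2.33555,0.36134) → (-2.34,0.36)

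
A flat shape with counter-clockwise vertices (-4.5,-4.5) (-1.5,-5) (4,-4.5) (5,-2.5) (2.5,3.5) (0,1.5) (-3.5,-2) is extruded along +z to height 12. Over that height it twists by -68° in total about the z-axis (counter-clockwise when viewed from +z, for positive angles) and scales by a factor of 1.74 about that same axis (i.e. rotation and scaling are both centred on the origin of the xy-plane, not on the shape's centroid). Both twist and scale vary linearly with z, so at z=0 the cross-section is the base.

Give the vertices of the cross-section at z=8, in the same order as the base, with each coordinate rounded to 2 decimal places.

Cross-section at z=8: (-9.50,0.06) (-6.89,-3.66) (-0.58,-8.97) (2.59,-7.93) (6.34,1.02) (1.59,1.57) (-5.80,1.62)

t = z/height = 8/12 = 0.666667
s = 1 + (scale-1)·z/height = 1 + (1.74-1)·8/12 = 1.493333
θ = twist·z/height = -68°·8/12 = -45.3333° = -0.791216 rad
cos θ = 0.702981, sin θ = -0.711209 (intermediates below are computed at full precision and shown rounded to 5 d.p.)
v1: (-4.5,-4.5) → rotate → (-6.36385,0.03702) → ×s → (-9.50335,0.05529) → (-9.50,0.06)
v2: (-1.5,-5) → rotate → (-4.61051,-2.44809) → ×s → (-6.88503,-3.65582) → (-6.89,-3.66)
v3: (4,-4.5) → rotate → (-0.38851,-6.00825) → ×s → (-0.58018,-8.97232) → (-0.58,-8.97)
v4: (5,-2.5) → rotate → (1.73688,-5.31350) → ×s → (2.59375,-7.93482) → (2.59,-7.93)
v5: (2.5,3.5) → rotate → (4.24668,0.68241) → ×s → (6.34171,1.01907) → (6.34,1.02)
v6: (0,1.5) → rotate → (1.06681,1.05447) → ×s → (1.59311,1.57468) → (1.59,1.57)
v7: (-3.5,-2) → rotate → (-3.88285,1.08327) → ×s → (-5.79839,1.61768) → (-5.80,1.62)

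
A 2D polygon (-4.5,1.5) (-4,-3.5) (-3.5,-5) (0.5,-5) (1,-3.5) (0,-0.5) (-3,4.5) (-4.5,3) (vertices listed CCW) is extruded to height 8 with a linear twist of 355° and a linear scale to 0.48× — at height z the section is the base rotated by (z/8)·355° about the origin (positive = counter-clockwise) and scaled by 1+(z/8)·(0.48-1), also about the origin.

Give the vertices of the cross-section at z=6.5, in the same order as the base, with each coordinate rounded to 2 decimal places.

t = z/height = 6.5/8 = 0.8125
s = 1 + (scale-1)·z/height = 1 + (0.48-1)·6.5/8 = 0.577500
θ = twist·z/height = 355°·6.5/8 = 288.4375° = 5.034184 rad
cos θ = 0.316270, sin θ = -0.948669 (intermediates below are computed at full precision and shown rounded to 5 d.p.)
v1: (-4.5,1.5) → rotate → (-0.00021,4.74342) → ×s → (-0.00012,2.73932) → (0.00,2.74)
v2: (-4,-3.5) → rotate → (-4.58542,2.68773) → ×s → (-2.64808,1.55217) → (-2.65,1.55)
v3: (-3.5,-5) → rotate → (-5.85029,1.73899) → ×s → (-3.37854,1.00427) → (-3.38,1.00)
v4: (0.5,-5) → rotate → (-4.58521,-2.05568) → ×s → (-2.64796,-1.18716) → (-2.65,-1.19)
v5: (1,-3.5) → rotate → (-3.00407,-2.05561) → ×s → (-1.73485,-1.18712) → (-1.73,-1.19)
v6: (0,-0.5) → rotate → (-0.47433,-0.15814) → ×s → (-0.27393,-0.09132) → (-0.27,-0.09)
v7: (-3,4.5) → rotate → (3.32020,4.26922) → ×s → (1.91742,2.46548) → (1.92,2.47)
v8: (-4.5,3) → rotate → (1.42279,5.21782) → ×s → (0.82166,3.01329) → (0.82,3.01)

Cross-section at z=6.5: (0.00,2.74) (-2.65,1.55) (-3.38,1.00) (-2.65,-1.19) (-1.73,-1.19) (-0.27,-0.09) (1.92,2.47) (0.82,3.01)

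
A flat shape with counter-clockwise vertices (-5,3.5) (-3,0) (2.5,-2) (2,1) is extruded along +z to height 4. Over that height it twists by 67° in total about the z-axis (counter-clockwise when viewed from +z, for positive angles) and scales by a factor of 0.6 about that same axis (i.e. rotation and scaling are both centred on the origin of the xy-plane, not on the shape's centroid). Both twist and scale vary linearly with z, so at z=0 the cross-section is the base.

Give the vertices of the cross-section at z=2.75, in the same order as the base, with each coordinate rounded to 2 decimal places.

t = z/height = 2.75/4 = 0.6875
s = 1 + (scale-1)·z/height = 1 + (0.6-1)·2.75/4 = 0.725000
θ = twist·z/height = 67°·2.75/4 = 46.0625° = 0.803942 rad
cos θ = 0.693873, sin θ = 0.720097 (intermediates below are computed at full precision and shown rounded to 5 d.p.)
v1: (-5,3.5) → rotate → (-5.98971,-1.17193) → ×s → (-4.34254,-0.84965) → (-4.34,-0.85)
v2: (-3,0) → rotate → (-2.08162,-2.16029) → ×s → (-1.50917,-1.56621) → (-1.51,-1.57)
v3: (2.5,-2) → rotate → (3.17488,0.41250) → ×s → (2.30179,0.29906) → (2.30,0.30)
v4: (2,1) → rotate → (0.66765,2.13407) → ×s → (0.48405,1.54720) → (0.48,1.55)

Cross-section at z=2.75: (-4.34,-0.85) (-1.51,-1.57) (2.30,0.30) (0.48,1.55)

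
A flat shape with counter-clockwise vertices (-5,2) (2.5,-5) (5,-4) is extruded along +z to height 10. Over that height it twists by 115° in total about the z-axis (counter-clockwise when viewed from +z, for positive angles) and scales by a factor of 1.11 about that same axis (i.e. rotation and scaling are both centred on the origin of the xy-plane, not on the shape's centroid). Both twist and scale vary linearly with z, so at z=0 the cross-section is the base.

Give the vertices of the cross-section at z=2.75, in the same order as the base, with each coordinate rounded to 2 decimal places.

Cross-section at z=2.75: (-5.47,-0.95) (4.89,-3.04) (6.55,-0.81)

t = z/height = 2.75/10 = 0.275
s = 1 + (scale-1)·z/height = 1 + (1.11-1)·2.75/10 = 1.030250
θ = twist·z/height = 115°·2.75/10 = 31.6250° = 0.551960 rad
cos θ = 0.851498, sin θ = 0.524357 (intermediates below are computed at full precision and shown rounded to 5 d.p.)
v1: (-5,2) → rotate → (-5.30621,-0.91879) → ×s → (-5.46672,-0.94658) → (-5.47,-0.95)
v2: (2.5,-5) → rotate → (4.75053,-2.94660) → ×s → (4.89424,-3.03573) → (4.89,-3.04)
v3: (5,-4) → rotate → (6.35492,-0.78421) → ×s → (6.54716,-0.80793) → (6.55,-0.81)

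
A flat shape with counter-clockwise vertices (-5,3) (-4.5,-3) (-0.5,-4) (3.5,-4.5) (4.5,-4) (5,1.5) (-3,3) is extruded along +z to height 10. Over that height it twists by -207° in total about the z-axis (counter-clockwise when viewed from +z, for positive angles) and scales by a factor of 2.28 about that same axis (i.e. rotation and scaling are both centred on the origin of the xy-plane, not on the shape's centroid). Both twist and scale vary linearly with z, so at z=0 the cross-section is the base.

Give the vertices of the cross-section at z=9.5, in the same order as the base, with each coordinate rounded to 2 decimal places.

Cross-section at z=9.5: (8.71,-9.54) (11.46,3.51) (3.60,8.17) (-4.57,11.78) (-7.01,11.35) (-11.57,-0.01) (4.46,-8.27)

t = z/height = 9.5/10 = 0.95
s = 1 + (scale-1)·z/height = 1 + (2.28-1)·9.5/10 = 2.216000
θ = twist·z/height = -207°·9.5/10 = -196.6500° = -3.432190 rad
cos θ = -0.958073, sin θ = 0.286525 (intermediates below are computed at full precision and shown rounded to 5 d.p.)
v1: (-5,3) → rotate → (3.93079,-4.30684) → ×s → (8.71063,-9.54396) → (8.71,-9.54)
v2: (-4.5,-3) → rotate → (5.17090,1.58486) → ×s → (11.45872,3.51205) → (11.46,3.51)
v3: (-0.5,-4) → rotate → (1.62513,3.68903) → ×s → (3.60130,8.17489) → (3.60,8.17)
v4: (3.5,-4.5) → rotate → (-2.06389,5.31416) → ×s → (-4.57359,11.77619) → (-4.57,11.78)
v5: (4.5,-4) → rotate → (-3.16523,5.12165) → ×s → (-7.01415,11.34958) → (-7.01,11.35)
v6: (5,1.5) → rotate → (-5.22015,-0.00449) → ×s → (-11.56786,-0.00994) → (-11.57,-0.01)
v7: (-3,3) → rotate → (2.01465,-3.73379) → ×s → (4.46445,-8.27408) → (4.46,-8.27)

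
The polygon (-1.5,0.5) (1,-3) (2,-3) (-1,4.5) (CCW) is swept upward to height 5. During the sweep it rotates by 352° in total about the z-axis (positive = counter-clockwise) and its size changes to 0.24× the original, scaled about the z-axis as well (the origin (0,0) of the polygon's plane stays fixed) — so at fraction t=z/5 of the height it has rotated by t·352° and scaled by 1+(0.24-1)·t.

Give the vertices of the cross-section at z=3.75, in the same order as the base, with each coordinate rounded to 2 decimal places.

Cross-section at z=3.75: (0.28,0.62) (-1.33,-0.29) (-1.37,-0.72) (1.97,0.23)

t = z/height = 3.75/5 = 0.75
s = 1 + (scale-1)·z/height = 1 + (0.24-1)·3.75/5 = 0.430000
θ = twist·z/height = 352°·3.75/5 = 264.0000° = 4.607669 rad
cos θ = -0.104528, sin θ = -0.994522 (intermediates below are computed at full precision and shown rounded to 5 d.p.)
v1: (-1.5,0.5) → rotate → (0.65405,1.43952) → ×s → (0.28124,0.61899) → (0.28,0.62)
v2: (1,-3) → rotate → (-3.08809,-0.68094) → ×s → (-1.32788,-0.29280) → (-1.33,-0.29)
v3: (2,-3) → rotate → (-3.19262,-1.67546) → ×s → (-1.37283,-0.72045) → (-1.37,-0.72)
v4: (-1,4.5) → rotate → (4.57988,0.52414) → ×s → (1.96935,0.22538) → (1.97,0.23)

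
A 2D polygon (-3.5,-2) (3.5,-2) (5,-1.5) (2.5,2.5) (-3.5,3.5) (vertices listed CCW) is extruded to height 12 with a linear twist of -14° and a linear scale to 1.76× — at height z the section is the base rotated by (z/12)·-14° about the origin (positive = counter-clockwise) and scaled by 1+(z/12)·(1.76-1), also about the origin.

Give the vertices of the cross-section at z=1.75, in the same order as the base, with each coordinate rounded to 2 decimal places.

t = z/height = 1.75/12 = 0.145833
s = 1 + (scale-1)·z/height = 1 + (1.76-1)·1.75/12 = 1.110833
θ = twist·z/height = -14°·1.75/12 = -2.0417° = -0.035634 rad
cos θ = 0.999365, sin θ = -0.035626 (intermediates below are computed at full precision and shown rounded to 5 d.p.)
v1: (-3.5,-2) → rotate → (-3.56903,-1.87404) → ×s → (-3.96460,-2.08174) → (-3.96,-2.08)
v2: (3.5,-2) → rotate → (3.42653,-2.12342) → ×s → (3.80630,-2.35877) → (3.81,-2.36)
v3: (5,-1.5) → rotate → (4.94339,-1.67718) → ×s → (5.49128,-1.86307) → (5.49,-1.86)
v4: (2.5,2.5) → rotate → (2.58748,2.40935) → ×s → (2.87426,2.67638) → (2.87,2.68)
v5: (-3.5,3.5) → rotate → (-3.37309,3.62247) → ×s → (-3.74694,4.02396) → (-3.75,4.02)

Cross-section at z=1.75: (-3.96,-2.08) (3.81,-2.36) (5.49,-1.86) (2.87,2.68) (-3.75,4.02)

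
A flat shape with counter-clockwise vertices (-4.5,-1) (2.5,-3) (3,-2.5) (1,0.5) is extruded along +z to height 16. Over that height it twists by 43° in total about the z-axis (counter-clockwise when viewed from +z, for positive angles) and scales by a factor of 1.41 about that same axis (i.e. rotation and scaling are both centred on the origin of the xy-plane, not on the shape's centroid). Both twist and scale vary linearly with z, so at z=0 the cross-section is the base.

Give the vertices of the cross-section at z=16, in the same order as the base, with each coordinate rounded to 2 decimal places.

t = z/height = 16/16 = 1
s = 1 + (scale-1)·z/height = 1 + (1.41-1)·16/16 = 1.410000
θ = twist·z/height = 43°·16/16 = 43.0000° = 0.750492 rad
cos θ = 0.731354, sin θ = 0.681998 (intermediates below are computed at full precision and shown rounded to 5 d.p.)
v1: (-4.5,-1) → rotate → (-2.60909,-3.80035) → ×s → (-3.67882,-5.35849) → (-3.68,-5.36)
v2: (2.5,-3) → rotate → (3.87438,-0.48907) → ×s → (5.46287,-0.68958) → (5.46,-0.69)
v3: (3,-2.5) → rotate → (3.89906,0.21761) → ×s → (5.49767,0.30683) → (5.50,0.31)
v4: (1,0.5) → rotate → (0.39035,1.04768) → ×s → (0.55040,1.47722) → (0.55,1.48)

Cross-section at z=16: (-3.68,-5.36) (5.46,-0.69) (5.50,0.31) (0.55,1.48)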